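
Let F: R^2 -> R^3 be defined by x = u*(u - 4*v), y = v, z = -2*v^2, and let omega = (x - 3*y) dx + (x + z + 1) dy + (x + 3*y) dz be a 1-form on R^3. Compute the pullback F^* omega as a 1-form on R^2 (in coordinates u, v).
F^* omega = (2*u^3 - 12*u^2*v + 16*u*v^2 - 6*u*v + 12*v^2) du + (-4*u^3 + 12*u^2*v + u^2 + 16*u*v^2 + 8*u*v - 14*v^2 + 1) dv

Using F^*(f dg) = (f ∘ F) d(g ∘ F), substitute each coordinate x_i by F_i(u, v) in f_i, and replace dx_i by d F_i = (∂F_i/∂u) du + (∂F_i/∂v) dv.
  For the x component: f_1(F) = u^2 - 4*u*v - 3*v; d F_1 = (2*u - 4*v) du + (-4*u) dv
  For the y component: f_2(F) = u^2 - 4*u*v - 2*v^2 + 1; d F_2 = (0) du + (1) dv
  For the z component: f_3(F) = u^2 - 4*u*v + 3*v; d F_3 = (0) du + (-4*v) dv
Combining and collecting du, dv coefficients:
  coeff of du: 2*u^3 - 12*u^2*v + 16*u*v^2 - 6*u*v + 12*v^2
  coeff of dv: -4*u^3 + 12*u^2*v + u^2 + 16*u*v^2 + 8*u*v - 14*v^2 + 1
F^* omega = (2*u^3 - 12*u^2*v + 16*u*v^2 - 6*u*v + 12*v^2) du + (-4*u^3 + 12*u^2*v + u^2 + 16*u*v^2 + 8*u*v - 14*v^2 + 1) dv.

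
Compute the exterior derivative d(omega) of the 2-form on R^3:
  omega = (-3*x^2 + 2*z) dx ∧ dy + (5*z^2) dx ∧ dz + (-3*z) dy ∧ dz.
d(omega) = (2) dx ∧ dy ∧ dz

For a 2-form omega = sum_{i<j} g_{ij} dx_i ∧ dx_j, the exterior derivative is
  d(omega) = sum_{i<j} d(g_{ij}) ∧ dx_i ∧ dx_j = sum_{i<j, k} (∂g_{ij}/∂x_k) dx_k ∧ dx_i ∧ dx_j.
Expand each term, using dx_k ∧ dx_i ∧ dx_j = sgn(permutation) dx_{(a)} ∧ dx_{(b)} ∧ dx_{(c)} with (a < b < c) sorted:
  d(-3*x^2 + 2*z) includes (∂/∂z)(-3*x^2 + 2*z) dz = (2) dz, which multiplied by dx ∧ dy gives (2) dx ∧ dy ∧ dz
Collecting like 3-forms: d(omega) = (2) dx ∧ dy ∧ dz.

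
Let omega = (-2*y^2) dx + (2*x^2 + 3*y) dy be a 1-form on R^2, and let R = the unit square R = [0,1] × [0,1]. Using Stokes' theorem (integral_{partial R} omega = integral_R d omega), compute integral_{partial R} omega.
integral_(partial R) omega = 4

Stokes: integral_partial_R omega = integral_R d omega with d omega = (∂Q/∂x - ∂P/∂y) dx ∧ dy.
  ∂Q/∂x = 4*x
  ∂P/∂y = -4*y
  integrand = ∂Q/∂x - ∂P/∂y = 4*x + 4*y.
Integrating over R: integral_0^1 integral_0^1 (4*x + 4*y) dx dy = 4.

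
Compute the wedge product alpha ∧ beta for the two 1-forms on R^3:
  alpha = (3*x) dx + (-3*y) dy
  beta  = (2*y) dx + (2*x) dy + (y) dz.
alpha ∧ beta = (6*x^2 + 6*y^2) dx ∧ dy + (3*x*y) dx ∧ dz + (-3*y^2) dy ∧ dz

Distribute the wedge, using dx_i ∧ dx_j = -dx_j ∧ dx_i and dx_i ∧ dx_i = 0. For each pair (i, j) with i < j, the coefficient of dx_i ∧ dx_j in alpha ∧ beta is (alpha_i * beta_j - alpha_j * beta_i). Collecting: alpha ∧ beta = (6*x^2 + 6*y^2) dx ∧ dy + (3*x*y) dx ∧ dz + (-3*y^2) dy ∧ dz.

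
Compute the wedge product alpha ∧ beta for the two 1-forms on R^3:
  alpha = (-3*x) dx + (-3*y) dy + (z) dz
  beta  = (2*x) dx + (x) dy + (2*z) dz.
alpha ∧ beta = (3*x*(-x + 2*y)) dx ∧ dy + (-8*x*z) dx ∧ dz + (-z*(x + 6*y)) dy ∧ dz

Distribute the wedge, using dx_i ∧ dx_j = -dx_j ∧ dx_i and dx_i ∧ dx_i = 0. For each pair (i, j) with i < j, the coefficient of dx_i ∧ dx_j in alpha ∧ beta is (alpha_i * beta_j - alpha_j * beta_i). Collecting: alpha ∧ beta = (3*x*(-x + 2*y)) dx ∧ dy + (-8*x*z) dx ∧ dz + (-z*(x + 6*y)) dy ∧ dz.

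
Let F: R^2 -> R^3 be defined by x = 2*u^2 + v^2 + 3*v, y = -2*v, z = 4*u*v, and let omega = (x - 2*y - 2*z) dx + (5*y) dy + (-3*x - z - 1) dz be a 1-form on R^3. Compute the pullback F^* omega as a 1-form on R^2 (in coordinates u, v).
F^* omega = (8*u^3 - 56*u^2*v - 12*u*v^2 + 28*u*v - 12*v^3 - 36*v^2 - 4*v) du + (-24*u^3 - 12*u^2*v + 6*u^2 - 28*u*v^2 - 60*u*v - 4*u + 2*v^3 + 17*v^2 + 41*v) dv

Using F^*(f dg) = (f ∘ F) d(g ∘ F), substitute each coordinate x_i by F_i(u, v) in f_i, and replace dx_i by d F_i = (∂F_i/∂u) du + (∂F_i/∂v) dv.
  For the x component: f_1(F) = 2*u^2 - 8*u*v + v^2 + 7*v; d F_1 = (4*u) du + (2*v + 3) dv
  For the y component: f_2(F) = -10*v; d F_2 = (0) du + (-2) dv
  For the z component: f_3(F) = -6*u^2 - 4*u*v - 3*v^2 - 9*v - 1; d F_3 = (4*v) du + (4*u) dv
Combining and collecting du, dv coefficients:
  coeff of du: 8*u^3 - 56*u^2*v - 12*u*v^2 + 28*u*v - 12*v^3 - 36*v^2 - 4*v
  coeff of dv: -24*u^3 - 12*u^2*v + 6*u^2 - 28*u*v^2 - 60*u*v - 4*u + 2*v^3 + 17*v^2 + 41*v
F^* omega = (8*u^3 - 56*u^2*v - 12*u*v^2 + 28*u*v - 12*v^3 - 36*v^2 - 4*v) du + (-24*u^3 - 12*u^2*v + 6*u^2 - 28*u*v^2 - 60*u*v - 4*u + 2*v^3 + 17*v^2 + 41*v) dv.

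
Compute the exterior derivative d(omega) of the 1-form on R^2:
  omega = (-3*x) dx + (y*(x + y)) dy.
d(omega) = (y) dx ∧ dy

For a 1-form omega = sum_i f_i dx_i, the exterior derivative is
  d(omega) = sum_{i < j} (∂f_j/∂x_i - ∂f_i/∂x_j) dx_i ∧ dx_j.
  coefficient of dx ∧ dy: ∂f_2/∂x - ∂f_1/∂y = ∂(y*(x + y))/∂x - ∂(-3*x)/∂y = y
Assembling: d(omega) = (y) dx ∧ dy.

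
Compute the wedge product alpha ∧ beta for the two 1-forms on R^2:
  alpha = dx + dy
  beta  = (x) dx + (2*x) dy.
alpha ∧ beta = (x) dx ∧ dy

Distribute the wedge, using dx_i ∧ dx_j = -dx_j ∧ dx_i and dx_i ∧ dx_i = 0. For each pair (i, j) with i < j, the coefficient of dx_i ∧ dx_j in alpha ∧ beta is (alpha_i * beta_j - alpha_j * beta_i). Collecting: alpha ∧ beta = (x) dx ∧ dy.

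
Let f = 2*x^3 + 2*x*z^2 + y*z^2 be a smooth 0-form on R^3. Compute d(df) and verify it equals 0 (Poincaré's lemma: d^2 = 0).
d(df) = 0

Step 1: df = sum_i (∂f/∂x_i) dx_i = (6*x^2 + 2*z^2) dx + (z^2) dy + (2*z*(2*x + y)) dz.
Step 2: Apply d again. Using the 1-form formula, the coefficient of dx ∧ dy in d(df) is ∂^2 f/∂x ∂y - ∂^2 f/∂y ∂x = (0) - (0) = 0 (equality of mixed partials for smooth f).
Similarly for dx ∧ dz and dy ∧ dz — all coefficients vanish. So d(df) = 0.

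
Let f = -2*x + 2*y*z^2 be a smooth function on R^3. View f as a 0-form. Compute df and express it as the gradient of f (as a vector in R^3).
df = (-2) dx + (2*z^2) dy + (4*y*z) dz; grad f = (-2, 2*z^2, 4*y*z)

For a 0-form f, d f = (∂f/∂x) dx + (∂f/∂y) dy + (∂f/∂z) dz. The components of the vector representation are exactly the entries of grad f in Cartesian coordinates:
  ∂f/∂x = -2
  ∂f/∂y = 2*z^2
  ∂f/∂z = 4*y*z.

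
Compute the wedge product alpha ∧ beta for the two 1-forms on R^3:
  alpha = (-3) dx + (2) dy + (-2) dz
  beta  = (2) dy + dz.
alpha ∧ beta = (-6) dx ∧ dy + (-3) dx ∧ dz + (6) dy ∧ dz

Distribute the wedge, using dx_i ∧ dx_j = -dx_j ∧ dx_i and dx_i ∧ dx_i = 0. For each pair (i, j) with i < j, the coefficient of dx_i ∧ dx_j in alpha ∧ beta is (alpha_i * beta_j - alpha_j * beta_i). Collecting: alpha ∧ beta = (-6) dx ∧ dy + (-3) dx ∧ dz + (6) dy ∧ dz.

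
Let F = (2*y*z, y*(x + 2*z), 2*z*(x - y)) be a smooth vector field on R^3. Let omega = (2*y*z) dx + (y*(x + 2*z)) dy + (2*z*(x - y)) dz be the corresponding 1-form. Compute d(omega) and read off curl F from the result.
d(omega) = (-2*y - 2*z) dy ∧ dz + (2*y - 2*z) dz ∧ dx + (y - 2*z) dx ∧ dy; curl F = (-2*y - 2*z, 2*y - 2*z, y - 2*z)

d omega = sum_{i<j} (∂f_j/∂x_i - ∂f_i/∂x_j) dx_i ∧ dx_j. Under the identification (dy ∧ dz, dz ∧ dx, dx ∧ dy) ↔ (e_x, e_y, e_z), the coefficients are exactly the components of curl F. Compute:
  ∂R/∂y - ∂Q/∂z = (-2*z) - (2*y) = -2*y - 2*z
  ∂P/∂z - ∂R/∂x = (2*y) - (2*z) = 2*y - 2*z
  ∂Q/∂x - ∂P/∂y = (y) - (2*z) = y - 2*z.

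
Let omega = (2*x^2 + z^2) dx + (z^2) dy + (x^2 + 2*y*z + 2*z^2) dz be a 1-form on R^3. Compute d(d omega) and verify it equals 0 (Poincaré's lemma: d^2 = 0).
d(d omega) = 0

Step 1: d omega = sum_{i<j} (∂f_j/∂x_i - ∂f_i/∂x_j) dx_i ∧ dx_j:
  coeff of dx ∧ dy: 0
  coeff of dx ∧ dz: 2*x - 2*z
  coeff of dy ∧ dz: 0
Step 2: Apply d again to each 2-form coefficient. The only possible 3-form in R^3 is dx ∧ dy ∧ dz, with coefficient
  ∂(coeff of dy∧dz)/∂x - ∂(coeff of dx∧dz)/∂y + ∂(coeff of dx∧dy)/∂z
  = ∂/∂x (0) - ∂/∂y (2*x - 2*z) + ∂/∂z (0).
Each of these terms simplifies to sums of mixed partials that cancel in pairs. The result is 0 (by equality of mixed partials for smooth functions — Schwarz / Clairaut).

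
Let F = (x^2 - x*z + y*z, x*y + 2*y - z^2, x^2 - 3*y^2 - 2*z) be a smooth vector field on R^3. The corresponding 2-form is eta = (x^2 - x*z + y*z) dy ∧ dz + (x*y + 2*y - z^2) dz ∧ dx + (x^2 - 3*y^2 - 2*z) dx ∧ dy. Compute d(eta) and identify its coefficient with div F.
d(eta) = (3*x - z) dx ∧ dy ∧ dz; div F = 3*x - z

For a 2-form in R^3 of the form above, applying d gives a 3-form with coefficient ∂P/∂x + ∂Q/∂y + ∂R/∂z:
  ∂P/∂x = 2*x - z
  ∂Q/∂y = x + 2
  ∂R/∂z = -2
Sum = 3*x - z, which is exactly div F.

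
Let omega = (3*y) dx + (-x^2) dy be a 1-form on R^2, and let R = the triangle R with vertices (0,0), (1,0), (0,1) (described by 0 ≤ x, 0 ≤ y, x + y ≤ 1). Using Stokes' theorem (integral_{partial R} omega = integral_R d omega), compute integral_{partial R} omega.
integral_(partial R) omega = -11/6

Stokes: integral_partial_R omega = integral_R d omega with d omega = (∂Q/∂x - ∂P/∂y) dx ∧ dy.
  ∂Q/∂x = -2*x
  ∂P/∂y = 3
  integrand = ∂Q/∂x - ∂P/∂y = -2*x - 3.
Integrating over R: integral_0^1 integral_0^{1-x} (-2*x - 3) dy dx = -11/6.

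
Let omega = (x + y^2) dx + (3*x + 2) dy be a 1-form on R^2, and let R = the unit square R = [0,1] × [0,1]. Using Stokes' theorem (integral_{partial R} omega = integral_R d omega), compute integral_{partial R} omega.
integral_(partial R) omega = 2

Stokes: integral_partial_R omega = integral_R d omega with d omega = (∂Q/∂x - ∂P/∂y) dx ∧ dy.
  ∂Q/∂x = 3
  ∂P/∂y = 2*y
  integrand = ∂Q/∂x - ∂P/∂y = 3 - 2*y.
Integrating over R: integral_0^1 integral_0^1 (3 - 2*y) dx dy = 2.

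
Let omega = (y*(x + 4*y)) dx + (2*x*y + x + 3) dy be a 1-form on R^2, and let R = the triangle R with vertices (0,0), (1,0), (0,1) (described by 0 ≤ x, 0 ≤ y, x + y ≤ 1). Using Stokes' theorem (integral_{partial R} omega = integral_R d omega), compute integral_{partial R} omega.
integral_(partial R) omega = -2/3

Stokes: integral_partial_R omega = integral_R d omega with d omega = (∂Q/∂x - ∂P/∂y) dx ∧ dy.
  ∂Q/∂x = 2*y + 1
  ∂P/∂y = x + 8*y
  integrand = ∂Q/∂x - ∂P/∂y = -x - 6*y + 1.
Integrating over R: integral_0^1 integral_0^{1-x} (-x - 6*y + 1) dy dx = -2/3.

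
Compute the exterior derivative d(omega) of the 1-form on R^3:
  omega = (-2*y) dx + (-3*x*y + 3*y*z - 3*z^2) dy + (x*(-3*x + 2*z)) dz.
d(omega) = (2 - 3*y) dx ∧ dy + (-6*x + 2*z) dx ∧ dz + (-3*y + 6*z) dy ∧ dz

For a 1-form omega = sum_i f_i dx_i, the exterior derivative is
  d(omega) = sum_{i < j} (∂f_j/∂x_i - ∂f_i/∂x_j) dx_i ∧ dx_j.
  coefficient of dx ∧ dy: ∂f_2/∂x - ∂f_1/∂y = ∂(-3*x*y + 3*y*z - 3*z^2)/∂x - ∂(-2*y)/∂y = 2 - 3*y
  coefficient of dx ∧ dz: ∂f_3/∂x - ∂f_1/∂z = ∂(x*(-3*x + 2*z))/∂x - ∂(-2*y)/∂z = -6*x + 2*z
  coefficient of dy ∧ dz: ∂f_3/∂y - ∂f_2/∂z = ∂(x*(-3*x + 2*z))/∂y - ∂(-3*x*y + 3*y*z - 3*z^2)/∂z = -3*y + 6*z
Assembling: d(omega) = (2 - 3*y) dx ∧ dy + (-6*x + 2*z) dx ∧ dz + (-3*y + 6*z) dy ∧ dz.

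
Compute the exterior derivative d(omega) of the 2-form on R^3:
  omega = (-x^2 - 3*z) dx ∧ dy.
d(omega) = (-3) dx ∧ dy ∧ dz

For a 2-form omega = sum_{i<j} g_{ij} dx_i ∧ dx_j, the exterior derivative is
  d(omega) = sum_{i<j} d(g_{ij}) ∧ dx_i ∧ dx_j = sum_{i<j, k} (∂g_{ij}/∂x_k) dx_k ∧ dx_i ∧ dx_j.
Expand each term, using dx_k ∧ dx_i ∧ dx_j = sgn(permutation) dx_{(a)} ∧ dx_{(b)} ∧ dx_{(c)} with (a < b < c) sorted:
  d(-x^2 - 3*z) includes (∂/∂z)(-x^2 - 3*z) dz = (-3) dz, which multiplied by dx ∧ dy gives (-3) dx ∧ dy ∧ dz
Collecting like 3-forms: d(omega) = (-3) dx ∧ dy ∧ dz.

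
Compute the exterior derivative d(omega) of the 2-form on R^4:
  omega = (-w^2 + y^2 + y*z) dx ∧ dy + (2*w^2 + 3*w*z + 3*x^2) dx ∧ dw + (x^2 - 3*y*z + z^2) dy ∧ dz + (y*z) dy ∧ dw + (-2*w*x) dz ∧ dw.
d(omega) = (2*x + y) dx ∧ dy ∧ dz + (-2*w) dx ∧ dy ∧ dw + (-5*w) dx ∧ dz ∧ dw + (-y) dy ∧ dz ∧ dw

For a 2-form omega = sum_{i<j} g_{ij} dx_i ∧ dx_j, the exterior derivative is
  d(omega) = sum_{i<j} d(g_{ij}) ∧ dx_i ∧ dx_j = sum_{i<j, k} (∂g_{ij}/∂x_k) dx_k ∧ dx_i ∧ dx_j.
Expand each term, using dx_k ∧ dx_i ∧ dx_j = sgn(permutation) dx_{(a)} ∧ dx_{(b)} ∧ dx_{(c)} with (a < b < c) sorted:
  d(-w^2 + y^2 + y*z) includes (∂/∂z)(-w^2 + y^2 + y*z) dz = (y) dz, which multiplied by dx ∧ dy gives (y) dx ∧ dy ∧ dz
  d(-w^2 + y^2 + y*z) includes (∂/∂w)(-w^2 + y^2 + y*z) dw = (-2*w) dw, which multiplied by dx ∧ dy gives (-2*w) dx ∧ dy ∧ dw
  d(2*w^2 + 3*w*z + 3*x^2) includes (∂/∂z)(2*w^2 + 3*w*z + 3*x^2) dz = (3*w) dz, which multiplied by dx ∧ dw gives (-3*w) dx ∧ dz ∧ dw
  d(x^2 - 3*y*z + z^2) includes (∂/∂x)(x^2 - 3*y*z + z^2) dx = (2*x) dx, which multiplied by dy ∧ dz gives (2*x) dx ∧ dy ∧ dz
  d(y*z) includes (∂/∂z)(y*z) dz = (y) dz, which multiplied by dy ∧ dw gives (-y) dy ∧ dz ∧ dw
  d(-2*w*x) includes (∂/∂x)(-2*w*x) dx = (-2*w) dx, which multiplied by dz ∧ dw gives (-2*w) dx ∧ dz ∧ dw
Collecting like 3-forms: d(omega) = (2*x + y) dx ∧ dy ∧ dz + (-2*w) dx ∧ dy ∧ dw + (-5*w) dx ∧ dz ∧ dw + (-y) dy ∧ dz ∧ dw.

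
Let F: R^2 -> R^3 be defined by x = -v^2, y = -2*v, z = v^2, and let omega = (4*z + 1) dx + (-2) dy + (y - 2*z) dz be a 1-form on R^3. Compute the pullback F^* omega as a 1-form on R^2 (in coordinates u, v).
F^* omega = (-12*v^3 - 4*v^2 - 2*v + 4) dv

Using F^*(f dg) = (f ∘ F) d(g ∘ F), substitute each coordinate x_i by F_i(u, v) in f_i, and replace dx_i by d F_i = (∂F_i/∂u) du + (∂F_i/∂v) dv.
  For the x component: f_1(F) = 4*v^2 + 1; d F_1 = (0) du + (-2*v) dv
  For the y component: f_2(F) = -2; d F_2 = (0) du + (-2) dv
  For the z component: f_3(F) = 2*v*(-v - 1); d F_3 = (0) du + (2*v) dv
Combining and collecting du, dv coefficients:
  coeff of du: 0
  coeff of dv: -12*v^3 - 4*v^2 - 2*v + 4
F^* omega = (-12*v^3 - 4*v^2 - 2*v + 4) dv.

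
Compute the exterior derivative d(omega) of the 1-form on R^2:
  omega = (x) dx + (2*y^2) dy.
d(omega) = 0

For a 1-form omega = sum_i f_i dx_i, the exterior derivative is
  d(omega) = sum_{i < j} (∂f_j/∂x_i - ∂f_i/∂x_j) dx_i ∧ dx_j.

Assembling: d(omega) = 0.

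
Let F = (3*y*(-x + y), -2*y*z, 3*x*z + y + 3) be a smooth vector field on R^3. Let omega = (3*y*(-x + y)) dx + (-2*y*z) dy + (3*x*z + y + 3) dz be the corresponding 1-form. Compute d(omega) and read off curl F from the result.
d(omega) = (2*y + 1) dy ∧ dz + (-3*z) dz ∧ dx + (3*x - 6*y) dx ∧ dy; curl F = (2*y + 1, -3*z, 3*x - 6*y)

d omega = sum_{i<j} (∂f_j/∂x_i - ∂f_i/∂x_j) dx_i ∧ dx_j. Under the identification (dy ∧ dz, dz ∧ dx, dx ∧ dy) ↔ (e_x, e_y, e_z), the coefficients are exactly the components of curl F. Compute:
  ∂R/∂y - ∂Q/∂z = (1) - (-2*y) = 2*y + 1
  ∂P/∂z - ∂R/∂x = (0) - (3*z) = -3*z
  ∂Q/∂x - ∂P/∂y = (0) - (-3*x + 6*y) = 3*x - 6*y.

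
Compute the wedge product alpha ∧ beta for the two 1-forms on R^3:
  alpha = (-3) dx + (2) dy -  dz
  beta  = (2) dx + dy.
alpha ∧ beta = (-7) dx ∧ dy + (2) dx ∧ dz + (1) dy ∧ dz

Distribute the wedge, using dx_i ∧ dx_j = -dx_j ∧ dx_i and dx_i ∧ dx_i = 0. For each pair (i, j) with i < j, the coefficient of dx_i ∧ dx_j in alpha ∧ beta is (alpha_i * beta_j - alpha_j * beta_i). Collecting: alpha ∧ beta = (-7) dx ∧ dy + (2) dx ∧ dz + (1) dy ∧ dz.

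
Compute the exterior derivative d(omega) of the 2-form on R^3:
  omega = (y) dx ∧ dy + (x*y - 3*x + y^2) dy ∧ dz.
d(omega) = (y - 3) dx ∧ dy ∧ dz

For a 2-form omega = sum_{i<j} g_{ij} dx_i ∧ dx_j, the exterior derivative is
  d(omega) = sum_{i<j} d(g_{ij}) ∧ dx_i ∧ dx_j = sum_{i<j, k} (∂g_{ij}/∂x_k) dx_k ∧ dx_i ∧ dx_j.
Expand each term, using dx_k ∧ dx_i ∧ dx_j = sgn(permutation) dx_{(a)} ∧ dx_{(b)} ∧ dx_{(c)} with (a < b < c) sorted:
  d(x*y - 3*x + y^2) includes (∂/∂x)(x*y - 3*x + y^2) dx = (y - 3) dx, which multiplied by dy ∧ dz gives (y - 3) dx ∧ dy ∧ dz
Collecting like 3-forms: d(omega) = (y - 3) dx ∧ dy ∧ dz.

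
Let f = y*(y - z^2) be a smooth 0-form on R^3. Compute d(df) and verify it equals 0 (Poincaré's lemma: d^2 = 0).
d(df) = 0

Step 1: df = sum_i (∂f/∂x_i) dx_i = (0) dx + (2*y - z^2) dy + (-2*y*z) dz.
Step 2: Apply d again. Using the 1-form formula, the coefficient of dx ∧ dy in d(df) is ∂^2 f/∂x ∂y - ∂^2 f/∂y ∂x = (0) - (0) = 0 (equality of mixed partials for smooth f).
Similarly for dx ∧ dz and dy ∧ dz — all coefficients vanish. So d(df) = 0.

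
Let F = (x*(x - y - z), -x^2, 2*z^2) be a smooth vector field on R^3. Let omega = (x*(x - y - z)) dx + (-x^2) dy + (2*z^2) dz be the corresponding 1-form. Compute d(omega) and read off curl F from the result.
d(omega) = (0) dy ∧ dz + (-x) dz ∧ dx + (-x) dx ∧ dy; curl F = (0, -x, -x)

d omega = sum_{i<j} (∂f_j/∂x_i - ∂f_i/∂x_j) dx_i ∧ dx_j. Under the identification (dy ∧ dz, dz ∧ dx, dx ∧ dy) ↔ (e_x, e_y, e_z), the coefficients are exactly the components of curl F. Compute:
  ∂R/∂y - ∂Q/∂z = (0) - (0) = 0
  ∂P/∂z - ∂R/∂x = (-x) - (0) = -x
  ∂Q/∂x - ∂P/∂y = (-2*x) - (-x) = -x.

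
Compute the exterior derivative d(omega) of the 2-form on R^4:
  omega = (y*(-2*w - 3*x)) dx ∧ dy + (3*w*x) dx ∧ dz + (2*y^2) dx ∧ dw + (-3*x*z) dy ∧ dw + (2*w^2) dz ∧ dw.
d(omega) = (-6*y - 3*z) dx ∧ dy ∧ dw + (3*x) dx ∧ dz ∧ dw + (3*x) dy ∧ dz ∧ dw

For a 2-form omega = sum_{i<j} g_{ij} dx_i ∧ dx_j, the exterior derivative is
  d(omega) = sum_{i<j} d(g_{ij}) ∧ dx_i ∧ dx_j = sum_{i<j, k} (∂g_{ij}/∂x_k) dx_k ∧ dx_i ∧ dx_j.
Expand each term, using dx_k ∧ dx_i ∧ dx_j = sgn(permutation) dx_{(a)} ∧ dx_{(b)} ∧ dx_{(c)} with (a < b < c) sorted:
  d(y*(-2*w - 3*x)) includes (∂/∂w)(y*(-2*w - 3*x)) dw = (-2*y) dw, which multiplied by dx ∧ dy gives (-2*y) dx ∧ dy ∧ dw
  d(3*w*x) includes (∂/∂w)(3*w*x) dw = (3*x) dw, which multiplied by dx ∧ dz gives (3*x) dx ∧ dz ∧ dw
  d(2*y^2) includes (∂/∂y)(2*y^2) dy = (4*y) dy, which multiplied by dx ∧ dw gives (-4*y) dx ∧ dy ∧ dw
  d(-3*x*z) includes (∂/∂x)(-3*x*z) dx = (-3*z) dx, which multiplied by dy ∧ dw gives (-3*z) dx ∧ dy ∧ dw
  d(-3*x*z) includes (∂/∂z)(-3*x*z) dz = (-3*x) dz, which multiplied by dy ∧ dw gives (3*x) dy ∧ dz ∧ dw
Collecting like 3-forms: d(omega) = (-6*y - 3*z) dx ∧ dy ∧ dw + (3*x) dx ∧ dz ∧ dw + (3*x) dy ∧ dz ∧ dw.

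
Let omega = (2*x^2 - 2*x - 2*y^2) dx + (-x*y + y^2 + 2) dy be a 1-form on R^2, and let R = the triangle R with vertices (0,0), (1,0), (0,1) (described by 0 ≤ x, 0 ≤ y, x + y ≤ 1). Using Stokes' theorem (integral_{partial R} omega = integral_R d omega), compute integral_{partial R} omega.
integral_(partial R) omega = 1/2

Stokes: integral_partial_R omega = integral_R d omega with d omega = (∂Q/∂x - ∂P/∂y) dx ∧ dy.
  ∂Q/∂x = -y
  ∂P/∂y = -4*y
  integrand = ∂Q/∂x - ∂P/∂y = 3*y.
Integrating over R: integral_0^1 integral_0^{1-x} (3*y) dy dx = 1/2.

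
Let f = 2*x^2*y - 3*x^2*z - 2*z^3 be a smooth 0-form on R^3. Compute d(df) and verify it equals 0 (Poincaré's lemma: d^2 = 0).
d(df) = 0

Step 1: df = sum_i (∂f/∂x_i) dx_i = (2*x*(2*y - 3*z)) dx + (2*x^2) dy + (-3*x^2 - 6*z^2) dz.
Step 2: Apply d again. Using the 1-form formula, the coefficient of dx ∧ dy in d(df) is ∂^2 f/∂x ∂y - ∂^2 f/∂y ∂x = (4*x) - (4*x) = 0 (equality of mixed partials for smooth f).
Similarly for dx ∧ dz and dy ∧ dz — all coefficients vanish. So d(df) = 0.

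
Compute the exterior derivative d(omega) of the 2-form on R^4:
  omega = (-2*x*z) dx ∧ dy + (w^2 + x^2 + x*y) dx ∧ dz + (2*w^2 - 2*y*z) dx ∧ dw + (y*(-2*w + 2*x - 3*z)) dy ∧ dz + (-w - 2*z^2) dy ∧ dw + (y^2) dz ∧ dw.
d(omega) = (-3*x + 2*y) dx ∧ dy ∧ dz + (2*w + 2*y) dx ∧ dz ∧ dw + (2*z) dx ∧ dy ∧ dw + (4*z) dy ∧ dz ∧ dw

For a 2-form omega = sum_{i<j} g_{ij} dx_i ∧ dx_j, the exterior derivative is
  d(omega) = sum_{i<j} d(g_{ij}) ∧ dx_i ∧ dx_j = sum_{i<j, k} (∂g_{ij}/∂x_k) dx_k ∧ dx_i ∧ dx_j.
Expand each term, using dx_k ∧ dx_i ∧ dx_j = sgn(permutation) dx_{(a)} ∧ dx_{(b)} ∧ dx_{(c)} with (a < b < c) sorted:
  d(-2*x*z) includes (∂/∂z)(-2*x*z) dz = (-2*x) dz, which multiplied by dx ∧ dy gives (-2*x) dx ∧ dy ∧ dz
  d(w^2 + x^2 + x*y) includes (∂/∂y)(w^2 + x^2 + x*y) dy = (x) dy, which multiplied by dx ∧ dz gives (-x) dx ∧ dy ∧ dz
  d(w^2 + x^2 + x*y) includes (∂/∂w)(w^2 + x^2 + x*y) dw = (2*w) dw, which multiplied by dx ∧ dz gives (2*w) dx ∧ dz ∧ dw
  d(2*w^2 - 2*y*z) includes (∂/∂y)(2*w^2 - 2*y*z) dy = (-2*z) dy, which multiplied by dx ∧ dw gives (2*z) dx ∧ dy ∧ dw
  d(2*w^2 - 2*y*z) includes (∂/∂z)(2*w^2 - 2*y*z) dz = (-2*y) dz, which multiplied by dx ∧ dw gives (2*y) dx ∧ dz ∧ dw
  d(y*(-2*w + 2*x - 3*z)) includes (∂/∂x)(y*(-2*w + 2*x - 3*z)) dx = (2*y) dx, which multiplied by dy ∧ dz gives (2*y) dx ∧ dy ∧ dz
  d(y*(-2*w + 2*x - 3*z)) includes (∂/∂w)(y*(-2*w + 2*x - 3*z)) dw = (-2*y) dw, which multiplied by dy ∧ dz gives (-2*y) dy ∧ dz ∧ dw
  d(-w - 2*z^2) includes (∂/∂z)(-w - 2*z^2) dz = (-4*z) dz, which multiplied by dy ∧ dw gives (4*z) dy ∧ dz ∧ dw
  d(y^2) includes (∂/∂y)(y^2) dy = (2*y) dy, which multiplied by dz ∧ dw gives (2*y) dy ∧ dz ∧ dw
Collecting like 3-forms: d(omega) = (-3*x + 2*y) dx ∧ dy ∧ dz + (2*w + 2*y) dx ∧ dz ∧ dw + (2*z) dx ∧ dy ∧ dw + (4*z) dy ∧ dz ∧ dw.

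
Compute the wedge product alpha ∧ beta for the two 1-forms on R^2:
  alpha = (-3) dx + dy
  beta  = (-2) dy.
alpha ∧ beta = (6) dx ∧ dy

Distribute the wedge, using dx_i ∧ dx_j = -dx_j ∧ dx_i and dx_i ∧ dx_i = 0. For each pair (i, j) with i < j, the coefficient of dx_i ∧ dx_j in alpha ∧ beta is (alpha_i * beta_j - alpha_j * beta_i). Collecting: alpha ∧ beta = (6) dx ∧ dy.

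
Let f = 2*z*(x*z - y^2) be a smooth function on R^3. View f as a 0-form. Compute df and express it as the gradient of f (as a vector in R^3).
df = (2*z^2) dx + (-4*y*z) dy + (4*x*z - 2*y^2) dz; grad f = (2*z^2, -4*y*z, 4*x*z - 2*y^2)

For a 0-form f, d f = (∂f/∂x) dx + (∂f/∂y) dy + (∂f/∂z) dz. The components of the vector representation are exactly the entries of grad f in Cartesian coordinates:
  ∂f/∂x = 2*z^2
  ∂f/∂y = -4*y*z
  ∂f/∂z = 4*x*z - 2*y^2.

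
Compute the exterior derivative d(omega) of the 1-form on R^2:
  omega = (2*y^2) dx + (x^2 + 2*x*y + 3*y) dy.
d(omega) = (2*x - 2*y) dx ∧ dy

For a 1-form omega = sum_i f_i dx_i, the exterior derivative is
  d(omega) = sum_{i < j} (∂f_j/∂x_i - ∂f_i/∂x_j) dx_i ∧ dx_j.
  coefficient of dx ∧ dy: ∂f_2/∂x - ∂f_1/∂y = ∂(x^2 + 2*x*y + 3*y)/∂x - ∂(2*y^2)/∂y = 2*x - 2*y
Assembling: d(omega) = (2*x - 2*y) dx ∧ dy.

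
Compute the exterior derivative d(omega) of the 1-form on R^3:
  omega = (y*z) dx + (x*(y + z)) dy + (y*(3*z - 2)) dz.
d(omega) = (y) dx ∧ dy + (-y) dx ∧ dz + (-x + 3*z - 2) dy ∧ dz

For a 1-form omega = sum_i f_i dx_i, the exterior derivative is
  d(omega) = sum_{i < j} (∂f_j/∂x_i - ∂f_i/∂x_j) dx_i ∧ dx_j.
  coefficient of dx ∧ dy: ∂f_2/∂x - ∂f_1/∂y = ∂(x*(y + z))/∂x - ∂(y*z)/∂y = y
  coefficient of dx ∧ dz: ∂f_3/∂x - ∂f_1/∂z = ∂(y*(3*z - 2))/∂x - ∂(y*z)/∂z = -y
  coefficient of dy ∧ dz: ∂f_3/∂y - ∂f_2/∂z = ∂(y*(3*z - 2))/∂y - ∂(x*(y + z))/∂z = -x + 3*z - 2
Assembling: d(omega) = (y) dx ∧ dy + (-y) dx ∧ dz + (-x + 3*z - 2) dy ∧ dz.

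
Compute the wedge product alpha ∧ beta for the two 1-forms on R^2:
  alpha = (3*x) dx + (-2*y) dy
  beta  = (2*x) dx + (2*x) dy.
alpha ∧ beta = (2*x*(3*x + 2*y)) dx ∧ dy

Distribute the wedge, using dx_i ∧ dx_j = -dx_j ∧ dx_i and dx_i ∧ dx_i = 0. For each pair (i, j) with i < j, the coefficient of dx_i ∧ dx_j in alpha ∧ beta is (alpha_i * beta_j - alpha_j * beta_i). Collecting: alpha ∧ beta = (2*x*(3*x + 2*y)) dx ∧ dy.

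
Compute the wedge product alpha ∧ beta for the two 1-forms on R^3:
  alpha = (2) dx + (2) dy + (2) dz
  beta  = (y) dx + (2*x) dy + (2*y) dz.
alpha ∧ beta = (4*x - 2*y) dx ∧ dy + (2*y) dx ∧ dz + (-4*x + 4*y) dy ∧ dz

Distribute the wedge, using dx_i ∧ dx_j = -dx_j ∧ dx_i and dx_i ∧ dx_i = 0. For each pair (i, j) with i < j, the coefficient of dx_i ∧ dx_j in alpha ∧ beta is (alpha_i * beta_j - alpha_j * beta_i). Collecting: alpha ∧ beta = (4*x - 2*y) dx ∧ dy + (2*y) dx ∧ dz + (-4*x + 4*y) dy ∧ dz.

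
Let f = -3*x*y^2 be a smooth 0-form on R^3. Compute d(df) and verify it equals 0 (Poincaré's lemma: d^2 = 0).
d(df) = 0

Step 1: df = sum_i (∂f/∂x_i) dx_i = (-3*y^2) dx + (-6*x*y) dy + (0) dz.
Step 2: Apply d again. Using the 1-form formula, the coefficient of dx ∧ dy in d(df) is ∂^2 f/∂x ∂y - ∂^2 f/∂y ∂x = (-6*y) - (-6*y) = 0 (equality of mixed partials for smooth f).
Similarly for dx ∧ dz and dy ∧ dz — all coefficients vanish. So d(df) = 0.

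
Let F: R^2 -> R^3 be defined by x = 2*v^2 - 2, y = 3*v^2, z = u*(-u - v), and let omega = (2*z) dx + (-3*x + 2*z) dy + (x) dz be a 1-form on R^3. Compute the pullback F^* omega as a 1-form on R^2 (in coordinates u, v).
F^* omega = (-4*u*v^2 + 4*u - 2*v^3 + 2*v) du + (-20*u^2*v - 22*u*v^2 + 2*u - 36*v^3 + 36*v) dv

Using F^*(f dg) = (f ∘ F) d(g ∘ F), substitute each coordinate x_i by F_i(u, v) in f_i, and replace dx_i by d F_i = (∂F_i/∂u) du + (∂F_i/∂v) dv.
  For the x component: f_1(F) = 2*u*(-u - v); d F_1 = (0) du + (4*v) dv
  For the y component: f_2(F) = -2*u^2 - 2*u*v - 6*v^2 + 6; d F_2 = (0) du + (6*v) dv
  For the z component: f_3(F) = 2*v^2 - 2; d F_3 = (-2*u - v) du + (-u) dv
Combining and collecting du, dv coefficients:
  coeff of du: -4*u*v^2 + 4*u - 2*v^3 + 2*v
  coeff of dv: -20*u^2*v - 22*u*v^2 + 2*u - 36*v^3 + 36*v
F^* omega = (-4*u*v^2 + 4*u - 2*v^3 + 2*v) du + (-20*u^2*v - 22*u*v^2 + 2*u - 36*v^3 + 36*v) dv.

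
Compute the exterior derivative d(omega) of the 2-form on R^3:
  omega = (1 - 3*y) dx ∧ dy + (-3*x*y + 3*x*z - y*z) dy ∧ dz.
d(omega) = (-3*y + 3*z) dx ∧ dy ∧ dz

For a 2-form omega = sum_{i<j} g_{ij} dx_i ∧ dx_j, the exterior derivative is
  d(omega) = sum_{i<j} d(g_{ij}) ∧ dx_i ∧ dx_j = sum_{i<j, k} (∂g_{ij}/∂x_k) dx_k ∧ dx_i ∧ dx_j.
Expand each term, using dx_k ∧ dx_i ∧ dx_j = sgn(permutation) dx_{(a)} ∧ dx_{(b)} ∧ dx_{(c)} with (a < b < c) sorted:
  d(-3*x*y + 3*x*z - y*z) includes (∂/∂x)(-3*x*y + 3*x*z - y*z) dx = (-3*y + 3*z) dx, which multiplied by dy ∧ dz gives (-3*y + 3*z) dx ∧ dy ∧ dz
Collecting like 3-forms: d(omega) = (-3*y + 3*z) dx ∧ dy ∧ dz.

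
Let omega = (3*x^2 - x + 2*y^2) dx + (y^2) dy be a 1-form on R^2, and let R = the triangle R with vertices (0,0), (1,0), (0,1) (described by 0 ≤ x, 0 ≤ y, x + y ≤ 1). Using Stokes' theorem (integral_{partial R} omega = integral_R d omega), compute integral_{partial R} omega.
integral_(partial R) omega = -2/3

Stokes: integral_partial_R omega = integral_R d omega with d omega = (∂Q/∂x - ∂P/∂y) dx ∧ dy.
  ∂Q/∂x = 0
  ∂P/∂y = 4*y
  integrand = ∂Q/∂x - ∂P/∂y = -4*y.
Integrating over R: integral_0^1 integral_0^{1-x} (-4*y) dy dx = -2/3.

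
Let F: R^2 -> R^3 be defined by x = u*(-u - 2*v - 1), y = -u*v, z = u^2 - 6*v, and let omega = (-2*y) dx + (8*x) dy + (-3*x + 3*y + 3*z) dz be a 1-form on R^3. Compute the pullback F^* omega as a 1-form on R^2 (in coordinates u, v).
F^* omega = (2*u*(6*u^2 + 5*u*v + 3*u + 6*v^2 - 15*v)) du + (8*u^3 + 12*u^2*v - 28*u^2 - 18*u*v - 18*u + 108*v) dv

Using F^*(f dg) = (f ∘ F) d(g ∘ F), substitute each coordinate x_i by F_i(u, v) in f_i, and replace dx_i by d F_i = (∂F_i/∂u) du + (∂F_i/∂v) dv.
  For the x component: f_1(F) = 2*u*v; d F_1 = (-2*u - 2*v - 1) du + (-2*u) dv
  For the y component: f_2(F) = 8*u*(-u - 2*v - 1); d F_2 = (-v) du + (-u) dv
  For the z component: f_3(F) = 6*u^2 + 3*u*v + 3*u - 18*v; d F_3 = (2*u) du + (-6) dv
Combining and collecting du, dv coefficients:
  coeff of du: 2*u*(6*u^2 + 5*u*v + 3*u + 6*v^2 - 15*v)
  coeff of dv: 8*u^3 + 12*u^2*v - 28*u^2 - 18*u*v - 18*u + 108*v
F^* omega = (2*u*(6*u^2 + 5*u*v + 3*u + 6*v^2 - 15*v)) du + (8*u^3 + 12*u^2*v - 28*u^2 - 18*u*v - 18*u + 108*v) dv.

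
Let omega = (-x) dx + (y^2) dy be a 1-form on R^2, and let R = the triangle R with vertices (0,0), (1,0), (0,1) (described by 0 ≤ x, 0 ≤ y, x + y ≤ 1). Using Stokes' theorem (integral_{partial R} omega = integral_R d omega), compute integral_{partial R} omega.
integral_(partial R) omega = 0

Stokes: integral_partial_R omega = integral_R d omega with d omega = (∂Q/∂x - ∂P/∂y) dx ∧ dy.
  ∂Q/∂x = 0
  ∂P/∂y = 0
  integrand = ∂Q/∂x - ∂P/∂y = 0.
Integrating over R: integral_0^1 integral_0^{1-x} (0) dy dx = 0.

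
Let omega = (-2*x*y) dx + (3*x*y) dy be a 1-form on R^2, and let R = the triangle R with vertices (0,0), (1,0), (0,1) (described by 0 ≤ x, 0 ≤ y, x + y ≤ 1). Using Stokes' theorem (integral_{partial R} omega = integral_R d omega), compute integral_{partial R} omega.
integral_(partial R) omega = 5/6

Stokes: integral_partial_R omega = integral_R d omega with d omega = (∂Q/∂x - ∂P/∂y) dx ∧ dy.
  ∂Q/∂x = 3*y
  ∂P/∂y = -2*x
  integrand = ∂Q/∂x - ∂P/∂y = 2*x + 3*y.
Integrating over R: integral_0^1 integral_0^{1-x} (2*x + 3*y) dy dx = 5/6.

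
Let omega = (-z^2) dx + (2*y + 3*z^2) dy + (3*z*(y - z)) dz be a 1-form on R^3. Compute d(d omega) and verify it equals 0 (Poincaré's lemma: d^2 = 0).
d(d omega) = 0

Step 1: d omega = sum_{i<j} (∂f_j/∂x_i - ∂f_i/∂x_j) dx_i ∧ dx_j:
  coeff of dx ∧ dy: 0
  coeff of dx ∧ dz: 2*z
  coeff of dy ∧ dz: -3*z
Step 2: Apply d again to each 2-form coefficient. The only possible 3-form in R^3 is dx ∧ dy ∧ dz, with coefficient
  ∂(coeff of dy∧dz)/∂x - ∂(coeff of dx∧dz)/∂y + ∂(coeff of dx∧dy)/∂z
  = ∂/∂x (-3*z) - ∂/∂y (2*z) + ∂/∂z (0).
Each of these terms simplifies to sums of mixed partials that cancel in pairs. The result is 0 (by equality of mixed partials for smooth functions — Schwarz / Clairaut).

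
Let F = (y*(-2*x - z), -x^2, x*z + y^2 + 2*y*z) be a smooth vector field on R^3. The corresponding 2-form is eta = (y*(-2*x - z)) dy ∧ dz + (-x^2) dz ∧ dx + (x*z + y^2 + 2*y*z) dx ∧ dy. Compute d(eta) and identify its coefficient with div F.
d(eta) = (x) dx ∧ dy ∧ dz; div F = x

For a 2-form in R^3 of the form above, applying d gives a 3-form with coefficient ∂P/∂x + ∂Q/∂y + ∂R/∂z:
  ∂P/∂x = -2*y
  ∂Q/∂y = 0
  ∂R/∂z = x + 2*y
Sum = x, which is exactly div F.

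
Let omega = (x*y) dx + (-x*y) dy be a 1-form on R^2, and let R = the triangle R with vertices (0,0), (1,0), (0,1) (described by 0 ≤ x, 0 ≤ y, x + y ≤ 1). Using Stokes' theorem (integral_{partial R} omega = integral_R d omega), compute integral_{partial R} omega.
integral_(partial R) omega = -1/3

Stokes: integral_partial_R omega = integral_R d omega with d omega = (∂Q/∂x - ∂P/∂y) dx ∧ dy.
  ∂Q/∂x = -y
  ∂P/∂y = x
  integrand = ∂Q/∂x - ∂P/∂y = -x - y.
Integrating over R: integral_0^1 integral_0^{1-x} (-x - y) dy dx = -1/3.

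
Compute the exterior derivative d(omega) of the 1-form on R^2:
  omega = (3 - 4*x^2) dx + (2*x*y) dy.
d(omega) = (2*y) dx ∧ dy

For a 1-form omega = sum_i f_i dx_i, the exterior derivative is
  d(omega) = sum_{i < j} (∂f_j/∂x_i - ∂f_i/∂x_j) dx_i ∧ dx_j.
  coefficient of dx ∧ dy: ∂f_2/∂x - ∂f_1/∂y = ∂(2*x*y)/∂x - ∂(3 - 4*x^2)/∂y = 2*y
Assembling: d(omega) = (2*y) dx ∧ dy.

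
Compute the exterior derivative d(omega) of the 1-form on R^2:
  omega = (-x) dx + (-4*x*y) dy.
d(omega) = (-4*y) dx ∧ dy

For a 1-form omega = sum_i f_i dx_i, the exterior derivative is
  d(omega) = sum_{i < j} (∂f_j/∂x_i - ∂f_i/∂x_j) dx_i ∧ dx_j.
  coefficient of dx ∧ dy: ∂f_2/∂x - ∂f_1/∂y = ∂(-4*x*y)/∂x - ∂(-x)/∂y = -4*y
Assembling: d(omega) = (-4*y) dx ∧ dy.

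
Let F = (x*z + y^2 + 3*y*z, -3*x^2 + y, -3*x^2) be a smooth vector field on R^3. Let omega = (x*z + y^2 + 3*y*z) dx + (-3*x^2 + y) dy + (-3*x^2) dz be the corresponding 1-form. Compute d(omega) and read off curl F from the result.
d(omega) = (0) dy ∧ dz + (7*x + 3*y) dz ∧ dx + (-6*x - 2*y - 3*z) dx ∧ dy; curl F = (0, 7*x + 3*y, -6*x - 2*y - 3*z)

d omega = sum_{i<j} (∂f_j/∂x_i - ∂f_i/∂x_j) dx_i ∧ dx_j. Under the identification (dy ∧ dz, dz ∧ dx, dx ∧ dy) ↔ (e_x, e_y, e_z), the coefficients are exactly the components of curl F. Compute:
  ∂R/∂y - ∂Q/∂z = (0) - (0) = 0
  ∂P/∂z - ∂R/∂x = (x + 3*y) - (-6*x) = 7*x + 3*y
  ∂Q/∂x - ∂P/∂y = (-6*x) - (2*y + 3*z) = -6*x - 2*y - 3*z.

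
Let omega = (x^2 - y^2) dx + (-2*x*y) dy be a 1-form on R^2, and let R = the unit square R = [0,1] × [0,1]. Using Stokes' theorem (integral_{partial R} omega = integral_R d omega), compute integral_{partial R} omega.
integral_(partial R) omega = 0

Stokes: integral_partial_R omega = integral_R d omega with d omega = (∂Q/∂x - ∂P/∂y) dx ∧ dy.
  ∂Q/∂x = -2*y
  ∂P/∂y = -2*y
  integrand = ∂Q/∂x - ∂P/∂y = 0.
Integrating over R: integral_0^1 integral_0^1 (0) dx dy = 0.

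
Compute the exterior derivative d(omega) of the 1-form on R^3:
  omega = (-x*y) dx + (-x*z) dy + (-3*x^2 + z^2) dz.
d(omega) = (x - z) dx ∧ dy + (-6*x) dx ∧ dz + (x) dy ∧ dz

For a 1-form omega = sum_i f_i dx_i, the exterior derivative is
  d(omega) = sum_{i < j} (∂f_j/∂x_i - ∂f_i/∂x_j) dx_i ∧ dx_j.
  coefficient of dx ∧ dy: ∂f_2/∂x - ∂f_1/∂y = ∂(-x*z)/∂x - ∂(-x*y)/∂y = x - z
  coefficient of dx ∧ dz: ∂f_3/∂x - ∂f_1/∂z = ∂(-3*x^2 + z^2)/∂x - ∂(-x*y)/∂z = -6*x
  coefficient of dy ∧ dz: ∂f_3/∂y - ∂f_2/∂z = ∂(-3*x^2 + z^2)/∂y - ∂(-x*z)/∂z = x
Assembling: d(omega) = (x - z) dx ∧ dy + (-6*x) dx ∧ dz + (x) dy ∧ dz.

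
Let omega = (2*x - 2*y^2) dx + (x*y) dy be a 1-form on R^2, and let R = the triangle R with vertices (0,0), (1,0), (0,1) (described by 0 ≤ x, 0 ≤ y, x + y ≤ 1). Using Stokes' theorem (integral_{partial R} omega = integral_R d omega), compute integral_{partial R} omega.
integral_(partial R) omega = 5/6

Stokes: integral_partial_R omega = integral_R d omega with d omega = (∂Q/∂x - ∂P/∂y) dx ∧ dy.
  ∂Q/∂x = y
  ∂P/∂y = -4*y
  integrand = ∂Q/∂x - ∂P/∂y = 5*y.
Integrating over R: integral_0^1 integral_0^{1-x} (5*y) dy dx = 5/6.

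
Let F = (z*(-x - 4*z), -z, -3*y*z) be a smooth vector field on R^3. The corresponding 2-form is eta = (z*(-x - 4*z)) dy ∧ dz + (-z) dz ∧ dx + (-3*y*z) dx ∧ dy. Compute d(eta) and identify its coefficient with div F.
d(eta) = (-3*y - z) dx ∧ dy ∧ dz; div F = -3*y - z

For a 2-form in R^3 of the form above, applying d gives a 3-form with coefficient ∂P/∂x + ∂Q/∂y + ∂R/∂z:
  ∂P/∂x = -z
  ∂Q/∂y = 0
  ∂R/∂z = -3*y
Sum = -3*y - z, which is exactly div F.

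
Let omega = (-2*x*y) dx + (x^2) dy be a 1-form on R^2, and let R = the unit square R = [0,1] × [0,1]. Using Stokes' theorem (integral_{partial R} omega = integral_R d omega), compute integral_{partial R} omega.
integral_(partial R) omega = 2

Stokes: integral_partial_R omega = integral_R d omega with d omega = (∂Q/∂x - ∂P/∂y) dx ∧ dy.
  ∂Q/∂x = 2*x
  ∂P/∂y = -2*x
  integrand = ∂Q/∂x - ∂P/∂y = 4*x.
Integrating over R: integral_0^1 integral_0^1 (4*x) dx dy = 2.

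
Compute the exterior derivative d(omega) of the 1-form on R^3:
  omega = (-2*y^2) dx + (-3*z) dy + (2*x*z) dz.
d(omega) = (4*y) dx ∧ dy + (2*z) dx ∧ dz + (3) dy ∧ dz

For a 1-form omega = sum_i f_i dx_i, the exterior derivative is
  d(omega) = sum_{i < j} (∂f_j/∂x_i - ∂f_i/∂x_j) dx_i ∧ dx_j.
  coefficient of dx ∧ dy: ∂f_2/∂x - ∂f_1/∂y = ∂(-3*z)/∂x - ∂(-2*y^2)/∂y = 4*y
  coefficient of dx ∧ dz: ∂f_3/∂x - ∂f_1/∂z = ∂(2*x*z)/∂x - ∂(-2*y^2)/∂z = 2*z
  coefficient of dy ∧ dz: ∂f_3/∂y - ∂f_2/∂z = ∂(2*x*z)/∂y - ∂(-3*z)/∂z = 3
Assembling: d(omega) = (4*y) dx ∧ dy + (2*z) dx ∧ dz + (3) dy ∧ dz.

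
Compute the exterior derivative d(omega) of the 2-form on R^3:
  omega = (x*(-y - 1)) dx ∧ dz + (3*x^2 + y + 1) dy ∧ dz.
d(omega) = (7*x) dx ∧ dy ∧ dz

For a 2-form omega = sum_{i<j} g_{ij} dx_i ∧ dx_j, the exterior derivative is
  d(omega) = sum_{i<j} d(g_{ij}) ∧ dx_i ∧ dx_j = sum_{i<j, k} (∂g_{ij}/∂x_k) dx_k ∧ dx_i ∧ dx_j.
Expand each term, using dx_k ∧ dx_i ∧ dx_j = sgn(permutation) dx_{(a)} ∧ dx_{(b)} ∧ dx_{(c)} with (a < b < c) sorted:
  d(x*(-y - 1)) includes (∂/∂y)(x*(-y - 1)) dy = (-x) dy, which multiplied by dx ∧ dz gives (x) dx ∧ dy ∧ dz
  d(3*x^2 + y + 1) includes (∂/∂x)(3*x^2 + y + 1) dx = (6*x) dx, which multiplied by dy ∧ dz gives (6*x) dx ∧ dy ∧ dz
Collecting like 3-forms: d(omega) = (7*x) dx ∧ dy ∧ dz.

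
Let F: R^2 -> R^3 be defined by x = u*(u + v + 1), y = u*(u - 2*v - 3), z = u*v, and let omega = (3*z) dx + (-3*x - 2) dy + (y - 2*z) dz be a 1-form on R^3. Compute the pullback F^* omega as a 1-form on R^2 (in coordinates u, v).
F^* omega = (-6*u^3 + 7*u^2*v + 3*u^2 + 5*u*v^2 + 15*u*v + 5*u + 4*v + 6) du + (u*(7*u^2 + 5*u*v + 3*u + 4)) dv

Using F^*(f dg) = (f ∘ F) d(g ∘ F), substitute each coordinate x_i by F_i(u, v) in f_i, and replace dx_i by d F_i = (∂F_i/∂u) du + (∂F_i/∂v) dv.
  For the x component: f_1(F) = 3*u*v; d F_1 = (2*u + v + 1) du + (u) dv
  For the y component: f_2(F) = -3*u^2 - 3*u*v - 3*u - 2; d F_2 = (2*u - 2*v - 3) du + (-2*u) dv
  For the z component: f_3(F) = u*(u - 4*v - 3); d F_3 = (v) du + (u) dv
Combining and collecting du, dv coefficients:
  coeff of du: -6*u^3 + 7*u^2*v + 3*u^2 + 5*u*v^2 + 15*u*v + 5*u + 4*v + 6
  coeff of dv: u*(7*u^2 + 5*u*v + 3*u + 4)
F^* omega = (-6*u^3 + 7*u^2*v + 3*u^2 + 5*u*v^2 + 15*u*v + 5*u + 4*v + 6) du + (u*(7*u^2 + 5*u*v + 3*u + 4)) dv.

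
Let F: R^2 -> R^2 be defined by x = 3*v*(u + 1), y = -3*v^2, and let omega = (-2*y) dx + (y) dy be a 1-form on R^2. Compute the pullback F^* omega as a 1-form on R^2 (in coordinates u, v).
F^* omega = (18*v^3) du + (18*v^2*(u + v + 1)) dv

Using F^*(f dg) = (f ∘ F) d(g ∘ F), substitute each coordinate x_i by F_i(u, v) in f_i, and replace dx_i by d F_i = (∂F_i/∂u) du + (∂F_i/∂v) dv.
  For the x component: f_1(F) = 6*v^2; d F_1 = (3*v) du + (3*u + 3) dv
  For the y component: f_2(F) = -3*v^2; d F_2 = (0) du + (-6*v) dv
Combining and collecting du, dv coefficients:
  coeff of du: 18*v^3
  coeff of dv: 18*v^2*(u + v + 1)
F^* omega = (18*v^3) du + (18*v^2*(u + v + 1)) dv.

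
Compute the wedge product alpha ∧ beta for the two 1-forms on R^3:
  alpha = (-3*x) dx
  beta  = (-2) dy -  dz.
alpha ∧ beta = (6*x) dx ∧ dy + (3*x) dx ∧ dz

Distribute the wedge, using dx_i ∧ dx_j = -dx_j ∧ dx_i and dx_i ∧ dx_i = 0. For each pair (i, j) with i < j, the coefficient of dx_i ∧ dx_j in alpha ∧ beta is (alpha_i * beta_j - alpha_j * beta_i). Collecting: alpha ∧ beta = (6*x) dx ∧ dy + (3*x) dx ∧ dz.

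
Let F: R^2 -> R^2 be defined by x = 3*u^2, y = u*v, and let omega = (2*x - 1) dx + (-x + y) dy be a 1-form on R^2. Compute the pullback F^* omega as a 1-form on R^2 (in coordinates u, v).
F^* omega = (u*(36*u^2 - 3*u*v + v^2 - 6)) du + (u^2*(-3*u + v)) dv

Using F^*(f dg) = (f ∘ F) d(g ∘ F), substitute each coordinate x_i by F_i(u, v) in f_i, and replace dx_i by d F_i = (∂F_i/∂u) du + (∂F_i/∂v) dv.
  For the x component: f_1(F) = 6*u^2 - 1; d F_1 = (6*u) du + (0) dv
  For the y component: f_2(F) = u*(-3*u + v); d F_2 = (v) du + (u) dv
Combining and collecting du, dv coefficients:
  coeff of du: u*(36*u^2 - 3*u*v + v^2 - 6)
  coeff of dv: u^2*(-3*u + v)
F^* omega = (u*(36*u^2 - 3*u*v + v^2 - 6)) du + (u^2*(-3*u + v)) dv.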